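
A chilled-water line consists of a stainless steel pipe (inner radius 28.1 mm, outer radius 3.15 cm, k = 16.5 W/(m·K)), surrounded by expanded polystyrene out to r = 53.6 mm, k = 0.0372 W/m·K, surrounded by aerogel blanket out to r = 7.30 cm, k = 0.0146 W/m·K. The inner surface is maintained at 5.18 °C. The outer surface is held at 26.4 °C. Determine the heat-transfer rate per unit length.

Series thermal resistances, inner to outer:
  R'_stainless steel = ln(0.0315/0.0281)/(2πk) = 0.1142/(2π·16.5) = 0.001102 m·K/W
  R'_expanded polystyrene = ln(0.0536/0.0315)/(2πk) = 0.5316/(2π·0.0372) = 2.274 m·K/W
  R'_aerogel blanket = ln(0.0730/0.0536)/(2πk) = 0.3089/(2π·0.0146) = 3.367 m·K/W
ΣR = 0.001102 + 2.274 + 3.367 = 5.642 m·K/W
Q' = ΔT/ΣR = (5.18 °C − 26.4 °C)/5.642 = -3.76 W/m
(Negative Q' ⇒ heat flows inward; heat gain = 3.76 W/m.)

Q' = 3.76 W/m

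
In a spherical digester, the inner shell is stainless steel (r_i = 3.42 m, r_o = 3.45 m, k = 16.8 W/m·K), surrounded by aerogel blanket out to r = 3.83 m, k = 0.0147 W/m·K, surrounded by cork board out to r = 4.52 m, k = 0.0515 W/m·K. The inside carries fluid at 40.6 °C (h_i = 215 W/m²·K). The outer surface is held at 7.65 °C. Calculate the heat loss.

Treat each layer as a resistance in series:
  R_conv,in = 1/(4πr²h) = 1/(4π·3.42²·215) = 3.164×10^-5 K/W
  R_stainless steel = (1/3.42 − 1/3.45)/(4πk) = 0.002543/(4π·16.8) = 1.204×10^-5 K/W
  R_aerogel blanket = (1/3.45 − 1/3.83)/(4πk) = 0.02876/(4π·0.0147) = 0.1557 K/W
  R_cork board = (1/3.83 − 1/4.52)/(4πk) = 0.03986/(4π·0.0515) = 0.06159 K/W
ΣR = 3.164×10^-5 + 1.204×10^-5 + 0.1557 + 0.06159 = 0.2173 K/W
Q = ΔT/ΣR = (40.6 °C − 7.65 °C)/0.2173 = 152 W

Q = 152 W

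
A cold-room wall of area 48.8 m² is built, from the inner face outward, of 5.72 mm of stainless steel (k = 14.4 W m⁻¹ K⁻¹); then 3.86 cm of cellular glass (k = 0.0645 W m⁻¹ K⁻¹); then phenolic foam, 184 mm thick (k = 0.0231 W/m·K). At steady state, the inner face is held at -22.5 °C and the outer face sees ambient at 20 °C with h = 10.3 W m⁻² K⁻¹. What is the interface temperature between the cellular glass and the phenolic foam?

Treat each layer as a resistance in series:
  R_stainless steel = L/(kA) = 0.00572/(14.4·48.8) = 8.140×10^-6 K/W
  R_cellular glass = L/(kA) = 0.0386/(0.0645·48.8) = 0.01226 K/W
  R_phenolic foam = L/(kA) = 0.184/(0.0231·48.8) = 0.1632 K/W
  R_conv,out = 1/(hA) = 1/(10.3·48.8) = 0.001989 K/W
ΣR = 8.140×10^-6 + 0.01226 + 0.1632 + 0.001989 = 0.1775 K/W
Q = ΔT/ΣR = (-22.5 °C − 20 °C)/0.1775 = -239.4 W
From the inner boundary to the cellular glass/phenolic foam interface, ΣR_partial = 0.01227 K/W.
T_interface = T_in − Q·ΣR_partial = -22.5 °C − (-239.4)(0.01227) = -19.6 °C

T = -19.6 °C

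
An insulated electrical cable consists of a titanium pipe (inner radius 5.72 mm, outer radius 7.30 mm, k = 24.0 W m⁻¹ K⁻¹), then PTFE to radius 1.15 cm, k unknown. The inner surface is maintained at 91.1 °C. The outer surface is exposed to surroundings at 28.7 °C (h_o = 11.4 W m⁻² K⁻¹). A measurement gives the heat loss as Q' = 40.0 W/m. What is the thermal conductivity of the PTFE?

k = 0.210 W/m·K

ΣR = ΔT/Q' = |91.1 − 28.7|/40.0 = 1.560 m·K/W
Known resistances:
  R'_titanium = ln(0.00730/0.00572)/(2πk) = 0.2439/(2π·24.0) = 0.001617 m·K/W
  R'_conv,out = 1/(2πr h) = 1/(2π·0.0115·11.4) = 1.214 m·K/W
R_PTFE = ΣR − ΣR_known = 1.560 − 1.216 = 0.3440 m·K/W
ln(r₂/r₁)/(2πk) = 0.3440 ⇒ k = 0.4545/(2π·0.3440) = 0.210 W/m·K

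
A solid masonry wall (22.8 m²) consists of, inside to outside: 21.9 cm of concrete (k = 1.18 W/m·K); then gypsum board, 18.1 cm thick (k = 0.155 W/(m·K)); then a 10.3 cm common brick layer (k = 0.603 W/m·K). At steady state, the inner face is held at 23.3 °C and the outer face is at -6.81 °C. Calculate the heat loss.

Q = 450 W

Treat each layer as a resistance in series:
  R_concrete = L/(kA) = 0.219/(1.18·22.8) = 0.008140 K/W
  R_gypsum board = L/(kA) = 0.181/(0.155·22.8) = 0.05122 K/W
  R_common brick = L/(kA) = 0.103/(0.603·22.8) = 0.007492 K/W
ΣR = 0.008140 + 0.05122 + 0.007492 = 0.06685 K/W
Q = ΔT/ΣR = (23.3 °C − -6.81 °C)/0.06685 = 450 W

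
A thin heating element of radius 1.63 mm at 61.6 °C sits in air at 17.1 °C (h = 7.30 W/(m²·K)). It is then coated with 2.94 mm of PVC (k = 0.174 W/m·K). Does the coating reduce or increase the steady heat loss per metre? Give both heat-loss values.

Critical radius for a cylinder: r_cr = k/h = 0.0238 m = 2.38 cm.
Outer radius after coating: r₂ = 0.00163 + 0.00294 = 0.00457 m.
Since r₁ < r_cr and r₂ ≤ r_cr, the coating moves toward the maximum at r_cr — heat loss rises.
Bare: R = 1/(2πr₁h) = 13.38 m·K/W; Q = 44.5/13.38 = 3.33 W/m.
Coated: R = R_cond + R_conv = 5.714 m·K/W; Q = 44.5/5.714 = 7.79 W/m.

increases: 3.33 → 7.79 W/m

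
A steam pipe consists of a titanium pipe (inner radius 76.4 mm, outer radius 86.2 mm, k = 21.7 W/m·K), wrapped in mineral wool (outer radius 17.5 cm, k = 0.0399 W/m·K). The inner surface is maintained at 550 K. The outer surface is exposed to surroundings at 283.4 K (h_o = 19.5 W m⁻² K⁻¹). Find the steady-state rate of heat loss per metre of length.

Q' = 92.8 W/m

Treat each layer as a resistance in series:
  R'_titanium = ln(0.0862/0.0764)/(2πk) = 0.1207/(2π·21.7) = 8.852×10^-4 m·K/W
  R'_mineral wool = ln(0.175/0.0862)/(2πk) = 0.7081/(2π·0.0399) = 2.825 m·K/W
  R'_conv,out = 1/(2πr h) = 1/(2π·0.175·19.5) = 0.04664 m·K/W
ΣR = 8.852×10^-4 + 2.825 + 0.04664 = 2.873 m·K/W
Q' = ΔT/ΣR = (550 K − 283.4 K)/2.873 = 92.8 W/m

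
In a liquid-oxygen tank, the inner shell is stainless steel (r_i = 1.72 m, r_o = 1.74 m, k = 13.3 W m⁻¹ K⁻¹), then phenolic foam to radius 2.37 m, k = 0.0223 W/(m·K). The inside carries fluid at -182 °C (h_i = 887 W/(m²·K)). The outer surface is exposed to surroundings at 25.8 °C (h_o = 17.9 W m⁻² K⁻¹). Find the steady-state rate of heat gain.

Q = 381 W

Series thermal resistances, inner to outer:
  R_conv,in = 1/(4πr²h) = 1/(4π·1.72²·887) = 3.033×10^-5 K/W
  R_stainless steel = (1/1.72 − 1/1.74)/(4πk) = 0.006683/(4π·13.3) = 3.998×10^-5 K/W
  R_phenolic foam = (1/1.74 − 1/2.37)/(4πk) = 0.1528/(4π·0.0223) = 0.5452 K/W
  R_conv,out = 1/(4πr²h) = 1/(4π·2.37²·17.9) = 7.915×10^-4 K/W
ΣR = 3.033×10^-5 + 3.998×10^-5 + 0.5452 + 7.915×10^-4 = 0.5461 K/W
Q = ΔT/ΣR = (-182 °C − 25.8 °C)/0.5461 = -381 W
(Negative Q ⇒ heat flows inward; heat gain = 381 W.)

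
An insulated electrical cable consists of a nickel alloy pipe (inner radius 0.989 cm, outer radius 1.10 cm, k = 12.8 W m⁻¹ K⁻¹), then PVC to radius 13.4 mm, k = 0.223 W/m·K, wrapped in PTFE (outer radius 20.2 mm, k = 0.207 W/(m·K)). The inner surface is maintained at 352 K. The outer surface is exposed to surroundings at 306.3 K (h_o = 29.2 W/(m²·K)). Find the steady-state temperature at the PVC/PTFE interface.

T = 343.1 K

Treat each layer as a resistance in series:
  R'_nickel alloy = ln(0.0110/0.00989)/(2πk) = 0.1064/(2π·12.8) = 0.001323 m·K/W
  R'_PVC = ln(0.0134/0.0110)/(2πk) = 0.1974/(2π·0.223) = 0.1409 m·K/W
  R'_PTFE = ln(0.0202/0.0134)/(2πk) = 0.4104/(2π·0.207) = 0.3156 m·K/W
  R'_conv,out = 1/(2πr h) = 1/(2π·0.0202·29.2) = 0.2698 m·K/W
ΣR = 0.001323 + 0.1409 + 0.3156 + 0.2698 = 0.7276 m·K/W
Q' = ΔT/ΣR = (352 K − 306.3 K)/0.7276 = 62.81 W/m
From the inner boundary to the PVC/PTFE interface, ΣR_partial = 0.1422 m·K/W.
T_interface = T_in − Q'·ΣR_partial = 352 K − (62.81)(0.1422) = 343.1 K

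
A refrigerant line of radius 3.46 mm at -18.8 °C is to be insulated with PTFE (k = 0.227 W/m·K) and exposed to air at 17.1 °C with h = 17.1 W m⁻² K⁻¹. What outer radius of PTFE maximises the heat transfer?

r_cr = 1.33 cm

For a cylinder, r_cr = k_ins/h = 0.227/17.1 = 0.0133 m = 1.33 cm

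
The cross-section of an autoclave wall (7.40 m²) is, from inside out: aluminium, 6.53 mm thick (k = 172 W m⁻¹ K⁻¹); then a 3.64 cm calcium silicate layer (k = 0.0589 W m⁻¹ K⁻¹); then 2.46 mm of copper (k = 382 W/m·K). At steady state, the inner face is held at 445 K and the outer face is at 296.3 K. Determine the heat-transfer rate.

Q = 1780 W

Series thermal resistances, inner to outer:
  R_aluminium = L/(kA) = 0.00653/(172·7.40) = 5.130×10^-6 K/W
  R_calcium silicate = L/(kA) = 0.0364/(0.0589·7.40) = 0.08351 K/W
  R_copper = L/(kA) = 0.00246/(382·7.40) = 8.702×10^-7 K/W
ΣR = 5.130×10^-6 + 0.08351 + 8.702×10^-7 = 0.08352 K/W
Q = ΔT/ΣR = (445 K − 296.3 K)/0.08352 = 1780 W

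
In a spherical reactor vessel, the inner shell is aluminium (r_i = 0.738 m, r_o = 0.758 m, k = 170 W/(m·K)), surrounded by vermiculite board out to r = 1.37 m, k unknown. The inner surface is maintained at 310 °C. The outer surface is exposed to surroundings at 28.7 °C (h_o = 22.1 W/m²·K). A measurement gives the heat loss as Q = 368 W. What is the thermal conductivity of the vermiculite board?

k = 0.0615 W/m·K

ΣR = ΔT/Q = |310 − 28.7|/368 = 0.7644 K/W
Known resistances:
  R_aluminium = (1/0.738 − 1/0.758)/(4πk) = 0.03575/(4π·170) = 1.674×10^-5 K/W
  R_conv,out = 1/(4πr²h) = 1/(4π·1.37²·22.1) = 0.001918 K/W
R_vermiculite board = ΣR − ΣR_known = 0.7644 − 0.001935 = 0.7625 K/W
(1/r₁−1/r₂)/(4πk) = 0.7625 ⇒ k = 0.5893/(4π·0.7625) = 0.0615 W/m·K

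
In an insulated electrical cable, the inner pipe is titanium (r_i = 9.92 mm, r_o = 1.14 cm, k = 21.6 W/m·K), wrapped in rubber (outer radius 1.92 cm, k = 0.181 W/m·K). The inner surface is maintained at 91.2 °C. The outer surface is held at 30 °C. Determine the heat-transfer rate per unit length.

Q' = 133 W/m

Resistance network (inner→outer):
  R'_titanium = ln(0.0114/0.00992)/(2πk) = 0.1391/(2π·21.6) = 0.001025 m·K/W
  R'_rubber = ln(0.0192/0.0114)/(2πk) = 0.5213/(2π·0.181) = 0.4584 m·K/W
ΣR = 0.001025 + 0.4584 = 0.4594 m·K/W
Q' = ΔT/ΣR = (91.2 °C − 30 °C)/0.4594 = 133 W/m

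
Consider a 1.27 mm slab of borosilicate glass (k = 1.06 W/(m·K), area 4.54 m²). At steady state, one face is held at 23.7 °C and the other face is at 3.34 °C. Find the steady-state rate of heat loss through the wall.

Q = kA·ΔT/L = 1.06 × 4.54 × |23.7 °C − 3.34 °C| / 0.00127 = 77100 W

Q = 77100 W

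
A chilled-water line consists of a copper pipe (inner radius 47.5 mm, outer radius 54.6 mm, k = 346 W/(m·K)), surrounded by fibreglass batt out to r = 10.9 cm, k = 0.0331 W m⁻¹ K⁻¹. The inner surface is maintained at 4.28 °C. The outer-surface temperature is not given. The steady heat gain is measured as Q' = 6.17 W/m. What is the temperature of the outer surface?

T_out = 24.8 °C

Series resistances:
  R'_copper = ln(0.0546/0.0475)/(2πk) = 0.1393/(2π·346) = 6.408×10^-5 m·K/W
  R'_fibreglass batt = ln(0.109/0.0546)/(2πk) = 0.6913/(2π·0.0331) = 3.324 m·K/W
ΣR = 3.324 m·K/W
ΔT = Q'·ΣR = 6.17 × 3.324 = 20.51 K
Heat flows inward, so T_out = T_in + ΔT = 4.28 + 20.51 = 24.8 °C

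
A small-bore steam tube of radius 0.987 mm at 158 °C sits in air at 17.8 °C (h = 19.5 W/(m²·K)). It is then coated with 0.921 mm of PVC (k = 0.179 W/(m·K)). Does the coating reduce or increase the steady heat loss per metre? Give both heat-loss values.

Critical radius for a cylinder: r_cr = k/h = 0.00918 m = 0.918 cm.
Outer radius after coating: r₂ = 9.87×10^-4 + 9.21×10^-4 = 0.001908 m.
Since r₁ < r_cr and r₂ ≤ r_cr, the coating moves toward the maximum at r_cr — heat loss rises.
Bare: R = 1/(2πr₁h) = 8.269 m·K/W; Q = 140.2/8.269 = 17.0 W/m.
Coated: R = R_cond + R_conv = 4.864 m·K/W; Q = 140.2/4.864 = 28.8 W/m.

increases: 17.0 → 28.8 W/m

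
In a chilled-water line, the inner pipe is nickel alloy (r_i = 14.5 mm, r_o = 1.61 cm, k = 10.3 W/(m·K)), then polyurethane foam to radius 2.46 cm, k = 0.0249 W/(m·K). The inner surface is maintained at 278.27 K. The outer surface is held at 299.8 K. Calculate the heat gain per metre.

Q' = 7.94 W/m

Treat each layer as a resistance in series:
  R'_nickel alloy = ln(0.0161/0.0145)/(2πk) = 0.1047/(2π·10.3) = 0.001617 m·K/W
  R'_polyurethane foam = ln(0.0246/0.0161)/(2πk) = 0.4239/(2π·0.0249) = 2.710 m·K/W
ΣR = 0.001617 + 2.710 = 2.712 m·K/W
Q' = ΔT/ΣR = (278.27 K − 299.8 K)/2.712 = -7.94 W/m
(Negative Q' ⇒ heat flows inward; heat gain = 7.94 W/m.)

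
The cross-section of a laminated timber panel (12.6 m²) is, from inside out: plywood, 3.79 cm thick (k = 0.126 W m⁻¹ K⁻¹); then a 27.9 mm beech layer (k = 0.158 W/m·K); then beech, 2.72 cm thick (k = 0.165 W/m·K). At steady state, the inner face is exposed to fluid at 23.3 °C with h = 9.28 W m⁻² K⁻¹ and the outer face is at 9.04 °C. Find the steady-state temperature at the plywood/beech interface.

Treat each layer as a resistance in series:
  R_conv,in = 1/(hA) = 1/(9.28·12.6) = 0.008552 K/W
  R_plywood = L/(kA) = 0.0379/(0.126·12.6) = 0.02387 K/W
  R_beech = L/(kA) = 0.0279/(0.158·12.6) = 0.01401 K/W
  R_beech = L/(kA) = 0.0272/(0.165·12.6) = 0.01308 K/W
ΣR = 0.008552 + 0.02387 + 0.01401 + 0.01308 = 0.05951 K/W
Q = ΔT/ΣR = (23.3 °C − 9.04 °C)/0.05951 = 239.6 W
From the inner boundary to the plywood/beech interface, ΣR_partial = 0.03242 K/W.
T_interface = T_in − Q·ΣR_partial = 23.3 °C − (239.6)(0.03242) = 15.5 °C

T = 15.5 °C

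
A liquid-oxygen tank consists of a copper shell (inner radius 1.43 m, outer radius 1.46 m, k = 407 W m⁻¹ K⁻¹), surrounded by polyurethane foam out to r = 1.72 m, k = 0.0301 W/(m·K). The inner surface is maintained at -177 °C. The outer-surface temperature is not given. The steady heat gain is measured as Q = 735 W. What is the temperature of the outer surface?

T_out = 24.2 °C

Sum the resistances:
  R_copper = (1/1.43 − 1/1.46)/(4πk) = 0.01437/(4π·407) = 2.809×10^-6 K/W
  R_polyurethane foam = (1/1.46 − 1/1.72)/(4πk) = 0.1035/(4π·0.0301) = 0.2737 K/W
ΣR = 0.2737 K/W
ΔT = Q·ΣR = 735 × 0.2737 = 201.2 K
Heat flows inward, so T_out = T_in + ΔT = -177 + 201.2 = 24.2 °C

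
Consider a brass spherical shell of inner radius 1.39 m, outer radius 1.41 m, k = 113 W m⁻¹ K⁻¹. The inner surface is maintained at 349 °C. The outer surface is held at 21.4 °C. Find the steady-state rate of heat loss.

Q = 4πk·ΔT/(1/r₁ − 1/r₂) = 4π × 113 × 327.6 / (1/1.39 − 1/1.41) = 4.56×10^7 W

Q = 45600 kW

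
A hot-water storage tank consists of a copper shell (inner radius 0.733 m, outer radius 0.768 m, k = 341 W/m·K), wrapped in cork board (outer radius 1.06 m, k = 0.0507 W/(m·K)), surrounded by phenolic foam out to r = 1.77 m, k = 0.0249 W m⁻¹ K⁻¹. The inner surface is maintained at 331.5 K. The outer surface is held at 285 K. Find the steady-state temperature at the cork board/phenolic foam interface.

T = 316.7 K

Series thermal resistances, inner to outer:
  R_copper = (1/0.733 − 1/0.768)/(4πk) = 0.06217/(4π·341) = 1.451×10^-5 K/W
  R_cork board = (1/0.768 − 1/1.06)/(4πk) = 0.3587/(4π·0.0507) = 0.5630 K/W
  R_phenolic foam = (1/1.06 − 1/1.77)/(4πk) = 0.3784/(4π·0.0249) = 1.209 K/W
ΣR = 1.451×10^-5 + 0.5630 + 1.209 = 1.772 K/W
Q = ΔT/ΣR = (331.5 K − 285 K)/1.772 = 26.24 W
From the inner boundary to the cork board/phenolic foam interface, ΣR_partial = 0.5630 K/W.
T_interface = T_in − Q·ΣR_partial = 331.5 K − (26.24)(0.5630) = 316.7 K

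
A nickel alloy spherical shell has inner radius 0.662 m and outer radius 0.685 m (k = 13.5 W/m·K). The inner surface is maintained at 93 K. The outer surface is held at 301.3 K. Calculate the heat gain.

Q = 6.97×10^5 W

Q = 4πk·ΔT/(1/r₁ − 1/r₂) = 4π × 13.5 × 208.3 / (1/0.662 − 1/0.685) = 6.97×10^5 W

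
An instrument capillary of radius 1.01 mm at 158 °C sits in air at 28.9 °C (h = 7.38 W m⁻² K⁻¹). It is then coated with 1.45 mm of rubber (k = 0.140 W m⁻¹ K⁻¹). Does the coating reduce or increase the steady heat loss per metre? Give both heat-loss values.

Critical radius for a cylinder: r_cr = k/h = 0.0190 m = 1.90 cm.
Outer radius after coating: r₂ = 0.00101 + 0.00145 = 0.00246 m.
Since r₁ < r_cr and r₂ ≤ r_cr, the coating moves toward the maximum at r_cr — heat loss rises.
Bare: R = 1/(2πr₁h) = 21.35 m·K/W; Q = 129.1/21.35 = 6.05 W/m.
Coated: R = R_cond + R_conv = 9.779 m·K/W; Q = 129.1/9.779 = 13.2 W/m.

increases: 6.05 → 13.2 W/m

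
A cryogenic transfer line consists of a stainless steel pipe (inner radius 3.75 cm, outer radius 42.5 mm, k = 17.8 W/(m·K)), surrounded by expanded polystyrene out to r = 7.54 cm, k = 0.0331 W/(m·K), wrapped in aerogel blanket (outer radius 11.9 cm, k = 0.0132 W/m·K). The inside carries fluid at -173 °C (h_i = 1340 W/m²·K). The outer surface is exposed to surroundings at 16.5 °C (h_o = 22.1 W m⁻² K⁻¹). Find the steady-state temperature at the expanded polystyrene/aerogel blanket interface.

Resistance network (inner→outer):
  R'_conv,in = 1/(2πr h) = 1/(2π·0.0375·1340) = 0.003167 m·K/W
  R'_stainless steel = ln(0.0425/0.0375)/(2πk) = 0.1252/(2π·17.8) = 0.001119 m·K/W
  R'_expanded polystyrene = ln(0.0754/0.0425)/(2πk) = 0.5733/(2π·0.0331) = 2.757 m·K/W
  R'_aerogel blanket = ln(0.119/0.0754)/(2πk) = 0.4563/(2π·0.0132) = 5.502 m·K/W
  R'_conv,out = 1/(2πr h) = 1/(2π·0.119·22.1) = 0.06052 m·K/W
ΣR = 0.003167 + 0.001119 + 2.757 + 5.502 + 0.06052 = 8.324 m·K/W
Q' = ΔT/ΣR = (-173 °C − 16.5 °C)/8.324 = -22.77 W/m
From the inner boundary to the expanded polystyrene/aerogel blanket interface, ΣR_partial = 2.761 m·K/W.
T_interface = T_in − Q'·ΣR_partial = -173 °C − (-22.77)(2.761) = -110 °C

T = -110 °C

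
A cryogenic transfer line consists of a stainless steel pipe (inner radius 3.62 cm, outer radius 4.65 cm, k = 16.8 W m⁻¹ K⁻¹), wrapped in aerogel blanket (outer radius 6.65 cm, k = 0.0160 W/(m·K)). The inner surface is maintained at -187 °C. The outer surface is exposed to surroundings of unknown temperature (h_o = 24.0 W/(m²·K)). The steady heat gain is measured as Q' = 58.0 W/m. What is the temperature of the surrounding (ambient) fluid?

Series resistances:
  R'_stainless steel = ln(0.0465/0.0362)/(2πk) = 0.2504/(2π·16.8) = 0.002372 m·K/W
  R'_aerogel blanket = ln(0.0665/0.0465)/(2πk) = 0.3577/(2π·0.0160) = 3.559 m·K/W
  R'_conv,out = 1/(2πr h) = 1/(2π·0.0665·24.0) = 0.09972 m·K/W
ΣR = 3.661 m·K/W
ΔT = Q'·ΣR = 58.0 × 3.661 = 212.3 K
Heat flows inward, so T_out = T_in + ΔT = -187 + 212.3 = 25.3 °C

T_out = 25.3 °C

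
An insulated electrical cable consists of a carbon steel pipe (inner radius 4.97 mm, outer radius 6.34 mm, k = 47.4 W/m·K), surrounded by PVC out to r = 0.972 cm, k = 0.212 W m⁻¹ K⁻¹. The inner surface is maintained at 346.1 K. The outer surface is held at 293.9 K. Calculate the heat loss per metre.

Resistance network (inner→outer):
  R'_carbon steel = ln(0.00634/0.00497)/(2πk) = 0.2435/(2π·47.4) = 8.175×10^-4 m·K/W
  R'_PVC = ln(0.00972/0.00634)/(2πk) = 0.4273/(2π·0.212) = 0.3208 m·K/W
ΣR = 8.175×10^-4 + 0.3208 = 0.3216 m·K/W
Q' = ΔT/ΣR = (346.1 K − 293.9 K)/0.3216 = 162 W/m

Q' = 162 W/m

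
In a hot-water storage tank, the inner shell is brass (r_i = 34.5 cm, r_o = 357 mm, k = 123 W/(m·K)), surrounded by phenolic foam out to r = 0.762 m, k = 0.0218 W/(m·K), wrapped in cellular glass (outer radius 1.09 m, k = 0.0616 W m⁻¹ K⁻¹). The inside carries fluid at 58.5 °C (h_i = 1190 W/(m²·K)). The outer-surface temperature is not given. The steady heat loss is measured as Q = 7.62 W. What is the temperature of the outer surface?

T_out = 13.2 °C

Sum the resistances:
  R_conv,in = 1/(4πr²h) = 1/(4π·0.345²·1190) = 5.618×10^-4 K/W
  R_brass = (1/0.345 − 1/0.357)/(4πk) = 0.09743/(4π·123) = 6.303×10^-5 K/W
  R_phenolic foam = (1/0.357 − 1/0.762)/(4πk) = 1.489/(4π·0.0218) = 5.435 K/W
  R_cellular glass = (1/0.762 − 1/1.09)/(4πk) = 0.3949/(4π·0.0616) = 0.5102 K/W
ΣR = 5.945 K/W
ΔT = Q·ΣR = 7.62 × 5.945 = 45.30 K
Heat flows outward, so T_out = T_in − ΔT = 58.5 − 45.30 = 13.2 °C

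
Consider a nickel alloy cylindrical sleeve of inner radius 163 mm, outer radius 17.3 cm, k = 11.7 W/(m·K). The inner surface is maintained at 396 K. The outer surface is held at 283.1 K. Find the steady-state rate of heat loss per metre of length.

Q' = 2πk·ΔT/ln(r₂/r₁) = 2π × 11.7 × 112.9 / ln(0.173/0.163) = 1.39×10^5 W/m

Q' = 1.39×10^5 W/m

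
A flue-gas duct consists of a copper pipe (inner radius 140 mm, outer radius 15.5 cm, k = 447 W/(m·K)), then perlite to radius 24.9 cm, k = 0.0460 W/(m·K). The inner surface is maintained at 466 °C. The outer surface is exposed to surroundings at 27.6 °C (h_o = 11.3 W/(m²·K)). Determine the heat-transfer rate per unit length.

Q' = 258 W/m

Resistance network (inner→outer):
  R'_copper = ln(0.155/0.140)/(2πk) = 0.1018/(2π·447) = 3.624×10^-5 m·K/W
  R'_perlite = ln(0.249/0.155)/(2πk) = 0.4740/(2π·0.0460) = 1.640 m·K/W
  R'_conv,out = 1/(2πr h) = 1/(2π·0.249·11.3) = 0.05656 m·K/W
ΣR = 3.624×10^-5 + 1.640 + 0.05656 = 1.697 m·K/W
Q' = ΔT/ΣR = (466 °C − 27.6 °C)/1.697 = 258 W/m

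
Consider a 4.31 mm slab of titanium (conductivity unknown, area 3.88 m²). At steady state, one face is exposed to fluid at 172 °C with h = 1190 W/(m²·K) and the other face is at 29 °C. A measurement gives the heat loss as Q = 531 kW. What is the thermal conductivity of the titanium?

k = 21.1 W/m·K

ΣR = ΔT/Q = |172 − 29|/5.31×10^5 = 2.693×10^-4 K/W
Known resistances:
  R_conv,in = 1/(hA) = 1/(1190·3.88) = 2.166×10^-4 K/W
R_titanium = ΣR − ΣR_known = 2.693×10^-4 − 2.166×10^-4 = 5.270×10^-5 K/W
L/(kA) = 5.270×10^-5 ⇒ k = 0.00431/(5.270×10^-5·3.88) = 21.1 W/m·K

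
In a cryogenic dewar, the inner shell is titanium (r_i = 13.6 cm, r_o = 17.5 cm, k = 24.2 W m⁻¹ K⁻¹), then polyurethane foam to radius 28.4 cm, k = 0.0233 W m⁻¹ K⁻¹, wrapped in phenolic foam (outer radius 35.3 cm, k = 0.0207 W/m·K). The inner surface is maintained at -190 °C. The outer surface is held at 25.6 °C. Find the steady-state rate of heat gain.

Series thermal resistances, inner to outer:
  R_titanium = (1/0.136 − 1/0.175)/(4πk) = 1.639/(4π·24.2) = 0.005388 K/W
  R_polyurethane foam = (1/0.175 − 1/0.284)/(4πk) = 2.193/(4π·0.0233) = 7.490 K/W
  R_phenolic foam = (1/0.284 − 1/0.353)/(4πk) = 0.6883/(4π·0.0207) = 2.646 K/W
ΣR = 0.005388 + 7.490 + 2.646 = 10.14 K/W
Q = ΔT/ΣR = (-190 °C − 25.6 °C)/10.14 = -21.3 W
(Negative Q ⇒ heat flows inward; heat gain = 21.3 W.)

Q = 21.3 W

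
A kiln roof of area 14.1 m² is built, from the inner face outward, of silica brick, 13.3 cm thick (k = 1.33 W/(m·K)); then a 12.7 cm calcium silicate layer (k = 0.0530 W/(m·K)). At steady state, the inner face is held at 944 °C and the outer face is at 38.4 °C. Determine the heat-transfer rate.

Q = 5120 W

Treat each layer as a resistance in series:
  R_silica brick = L/(kA) = 0.133/(1.33·14.1) = 0.007092 K/W
  R_calcium silicate = L/(kA) = 0.127/(0.0530·14.1) = 0.1699 K/W
ΣR = 0.007092 + 0.1699 = 0.1770 K/W
Q = ΔT/ΣR = (944 °C − 38.4 °C)/0.1770 = 5120 W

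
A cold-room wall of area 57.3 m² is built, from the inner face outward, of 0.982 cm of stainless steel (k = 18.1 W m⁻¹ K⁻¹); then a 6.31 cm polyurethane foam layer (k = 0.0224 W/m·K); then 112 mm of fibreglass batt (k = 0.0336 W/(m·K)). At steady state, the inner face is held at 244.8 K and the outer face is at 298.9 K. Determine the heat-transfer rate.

Series thermal resistances, inner to outer:
  R_stainless steel = L/(kA) = 0.00982/(18.1·57.3) = 9.468×10^-6 K/W
  R_polyurethane foam = L/(kA) = 0.0631/(0.0224·57.3) = 0.04916 K/W
  R_fibreglass batt = L/(kA) = 0.112/(0.0336·57.3) = 0.05817 K/W
ΣR = 9.468×10^-6 + 0.04916 + 0.05817 = 0.1073 K/W
Q = ΔT/ΣR = (244.8 K − 298.9 K)/0.1073 = -504 W
(Negative Q ⇒ heat flows inward; heat gain = 504 W.)

Q = 504 W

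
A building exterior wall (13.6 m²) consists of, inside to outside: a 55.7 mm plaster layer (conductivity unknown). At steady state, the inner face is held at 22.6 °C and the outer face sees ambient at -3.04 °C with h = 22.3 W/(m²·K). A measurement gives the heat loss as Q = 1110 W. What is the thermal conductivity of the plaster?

k = 0.207 W/m·K

ΣR = ΔT/Q = |22.6 − -3.04|/1110 = 0.02310 K/W
Known resistances:
  R_conv,out = 1/(hA) = 1/(22.3·13.6) = 0.003297 K/W
R_plaster = ΣR − ΣR_known = 0.02310 − 0.003297 = 0.01980 K/W
L/(kA) = 0.01980 ⇒ k = 0.0557/(0.01980·13.6) = 0.207 W/m·K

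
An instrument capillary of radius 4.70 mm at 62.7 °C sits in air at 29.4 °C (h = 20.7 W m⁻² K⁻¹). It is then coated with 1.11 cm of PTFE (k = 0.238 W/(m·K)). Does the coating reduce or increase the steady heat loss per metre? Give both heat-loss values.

increases: 20.4 → 25.7 W/m

Critical radius for a cylinder: r_cr = k/h = 0.0115 m = 1.15 cm.
Outer radius after coating: r₂ = 0.00470 + 0.0111 = 0.01580 m.
r₁ < r_cr < r₂: heat loss rises to a maximum at r_cr then falls. Whether the coating helps depends on whether Q(r₂) has dropped back below Q(r₁).
Bare: R = 1/(2πr₁h) = 1.636 m·K/W; Q = 33.3/1.636 = 20.4 W/m.
Coated: R = R_cond + R_conv = 1.297 m·K/W; Q = 33.3/1.297 = 25.7 W/m.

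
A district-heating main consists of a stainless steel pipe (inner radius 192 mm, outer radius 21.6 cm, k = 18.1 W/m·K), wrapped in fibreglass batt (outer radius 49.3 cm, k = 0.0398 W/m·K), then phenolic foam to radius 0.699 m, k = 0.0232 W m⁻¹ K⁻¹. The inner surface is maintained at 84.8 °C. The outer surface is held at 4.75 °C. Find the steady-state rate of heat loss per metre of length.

Treat each layer as a resistance in series:
  R'_stainless steel = ln(0.216/0.192)/(2πk) = 0.1178/(2π·18.1) = 0.001036 m·K/W
  R'_fibreglass batt = ln(0.493/0.216)/(2πk) = 0.8252/(2π·0.0398) = 3.300 m·K/W
  R'_phenolic foam = ln(0.699/0.493)/(2πk) = 0.3491/(2π·0.0232) = 2.395 m·K/W
ΣR = 0.001036 + 3.300 + 2.395 = 5.696 m·K/W
Q' = ΔT/ΣR = (84.8 °C − 4.75 °C)/5.696 = 14.1 W/m

Q' = 14.1 W/m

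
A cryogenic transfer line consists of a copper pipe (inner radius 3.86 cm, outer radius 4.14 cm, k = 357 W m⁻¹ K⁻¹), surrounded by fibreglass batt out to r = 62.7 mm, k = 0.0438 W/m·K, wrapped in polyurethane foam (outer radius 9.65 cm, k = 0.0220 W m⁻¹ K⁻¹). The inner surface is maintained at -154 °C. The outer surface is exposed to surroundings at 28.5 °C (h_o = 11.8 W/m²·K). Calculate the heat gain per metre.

Treat each layer as a resistance in series:
  R'_copper = ln(0.0414/0.0386)/(2πk) = 0.07003/(2π·357) = 3.122×10^-5 m·K/W
  R'_fibreglass batt = ln(0.0627/0.0414)/(2πk) = 0.4151/(2π·0.0438) = 1.508 m·K/W
  R'_polyurethane foam = ln(0.0965/0.0627)/(2πk) = 0.4312/(2π·0.0220) = 3.119 m·K/W
  R'_conv,out = 1/(2πr h) = 1/(2π·0.0965·11.8) = 0.1398 m·K/W
ΣR = 3.122×10^-5 + 1.508 + 3.119 + 0.1398 = 4.767 m·K/W
Q' = ΔT/ΣR = (-154 °C − 28.5 °C)/4.767 = -38.3 W/m
(Negative Q' ⇒ heat flows inward; heat gain = 38.3 W/m.)

Q' = 38.3 W/m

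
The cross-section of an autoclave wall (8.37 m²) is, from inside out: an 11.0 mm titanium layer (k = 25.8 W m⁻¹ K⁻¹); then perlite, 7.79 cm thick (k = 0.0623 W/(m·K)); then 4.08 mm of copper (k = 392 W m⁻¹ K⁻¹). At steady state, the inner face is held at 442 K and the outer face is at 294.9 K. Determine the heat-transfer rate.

Q = 984 W

Treat each layer as a resistance in series:
  R_titanium = L/(kA) = 0.0110/(25.8·8.37) = 5.094×10^-5 K/W
  R_perlite = L/(kA) = 0.0779/(0.0623·8.37) = 0.1494 K/W
  R_copper = L/(kA) = 0.00408/(392·8.37) = 1.244×10^-6 K/W
ΣR = 5.094×10^-5 + 0.1494 + 1.244×10^-6 = 0.1495 K/W
Q = ΔT/ΣR = (442 K − 294.9 K)/0.1495 = 984 W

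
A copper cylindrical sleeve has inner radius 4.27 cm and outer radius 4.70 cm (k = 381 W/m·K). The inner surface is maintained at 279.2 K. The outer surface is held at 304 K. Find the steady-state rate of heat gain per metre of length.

Q' = 2πk·ΔT/ln(r₂/r₁) = 2π × 381 × 24.8 / ln(0.0470/0.0427) = 6.19×10^5 W/m

Q' = 619 kW/m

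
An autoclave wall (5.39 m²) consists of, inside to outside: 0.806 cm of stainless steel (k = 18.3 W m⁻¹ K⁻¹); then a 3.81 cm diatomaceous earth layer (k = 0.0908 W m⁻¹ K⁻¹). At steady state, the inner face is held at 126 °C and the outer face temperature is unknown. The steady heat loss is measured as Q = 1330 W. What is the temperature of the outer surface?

T_out = 22.4 °C

Sum the resistances:
  R_stainless steel = L/(kA) = 0.00806/(18.3·5.39) = 8.171×10^-5 K/W
  R_diatomaceous earth = L/(kA) = 0.0381/(0.0908·5.39) = 0.07785 K/W
ΣR = 0.07793 K/W
ΔT = Q·ΣR = 1330 × 0.07793 = 103.6 K
Heat flows outward, so T_out = T_in − ΔT = 126 − 103.6 = 22.4 °C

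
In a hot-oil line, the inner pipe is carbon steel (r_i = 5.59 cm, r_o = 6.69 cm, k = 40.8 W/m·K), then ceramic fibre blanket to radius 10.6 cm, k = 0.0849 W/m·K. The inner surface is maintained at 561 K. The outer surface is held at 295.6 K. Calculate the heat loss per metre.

Q' = 307 W/m

Treat each layer as a resistance in series:
  R'_carbon steel = ln(0.0669/0.0559)/(2πk) = 0.1796/(2π·40.8) = 7.007×10^-4 m·K/W
  R'_ceramic fibre blanket = ln(0.106/0.0669)/(2πk) = 0.4602/(2π·0.0849) = 0.8628 m·K/W
ΣR = 7.007×10^-4 + 0.8628 = 0.8635 m·K/W
Q' = ΔT/ΣR = (561 K − 295.6 K)/0.8635 = 307 W/m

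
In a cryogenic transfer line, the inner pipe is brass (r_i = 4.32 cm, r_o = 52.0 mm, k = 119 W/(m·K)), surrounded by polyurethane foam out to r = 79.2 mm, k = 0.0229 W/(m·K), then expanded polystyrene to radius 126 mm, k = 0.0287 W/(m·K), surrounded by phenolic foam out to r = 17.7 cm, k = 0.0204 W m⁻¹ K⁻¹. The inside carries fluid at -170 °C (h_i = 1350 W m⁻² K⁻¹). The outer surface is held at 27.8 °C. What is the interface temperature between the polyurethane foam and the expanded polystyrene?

Series thermal resistances, inner to outer:
  R'_conv,in = 1/(2πr h) = 1/(2π·0.0432·1350) = 0.002729 m·K/W
  R'_brass = ln(0.0520/0.0432)/(2πk) = 0.1854/(2π·119) = 2.480×10^-4 m·K/W
  R'_polyurethane foam = ln(0.0792/0.0520)/(2πk) = 0.4207/(2π·0.0229) = 2.924 m·K/W
  R'_expanded polystyrene = ln(0.126/0.0792)/(2πk) = 0.4643/(2π·0.0287) = 2.575 m·K/W
  R'_phenolic foam = ln(0.177/0.126)/(2πk) = 0.3399/(2π·0.0204) = 2.652 m·K/W
ΣR = 0.002729 + 2.480×10^-4 + 2.924 + 2.575 + 2.652 = 8.154 m·K/W
Q' = ΔT/ΣR = (-170 °C − 27.8 °C)/8.154 = -24.26 W/m
From the inner boundary to the polyurethane foam/expanded polystyrene interface, ΣR_partial = 2.927 m·K/W.
T_interface = T_in − Q'·ΣR_partial = -170 °C − (-24.26)(2.927) = -99.0 °C

T = -99.0 °C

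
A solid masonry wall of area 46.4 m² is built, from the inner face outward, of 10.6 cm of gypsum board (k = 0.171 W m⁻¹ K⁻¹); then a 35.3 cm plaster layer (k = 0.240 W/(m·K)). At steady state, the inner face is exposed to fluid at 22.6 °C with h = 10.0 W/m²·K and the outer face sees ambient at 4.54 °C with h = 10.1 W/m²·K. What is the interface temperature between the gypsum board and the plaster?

T = 16.9 °C

Series thermal resistances, inner to outer:
  R_conv,in = 1/(hA) = 1/(10.0·46.4) = 0.002155 K/W
  R_gypsum board = L/(kA) = 0.106/(0.171·46.4) = 0.01336 K/W
  R_plaster = L/(kA) = 0.353/(0.240·46.4) = 0.03170 K/W
  R_conv,out = 1/(hA) = 1/(10.1·46.4) = 0.002134 K/W
ΣR = 0.002155 + 0.01336 + 0.03170 + 0.002134 = 0.04935 K/W
Q = ΔT/ΣR = (22.6 °C − 4.54 °C)/0.04935 = 366.0 W
From the inner boundary to the gypsum board/plaster interface, ΣR_partial = 0.01552 K/W.
T_interface = T_in − Q·ΣR_partial = 22.6 °C − (366.0)(0.01552) = 16.9 °C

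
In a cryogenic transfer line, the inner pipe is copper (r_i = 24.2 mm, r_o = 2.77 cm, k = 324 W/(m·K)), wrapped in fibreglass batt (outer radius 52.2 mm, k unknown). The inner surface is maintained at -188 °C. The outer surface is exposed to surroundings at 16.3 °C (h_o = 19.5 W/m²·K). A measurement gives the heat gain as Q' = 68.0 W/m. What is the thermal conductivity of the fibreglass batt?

k = 0.0354 W/m·K

ΣR = ΔT/Q' = |-188 − 16.3|/68.0 = 3.004 m·K/W
Known resistances:
  R'_copper = ln(0.0277/0.0242)/(2πk) = 0.1351/(2π·324) = 6.635×10^-5 m·K/W
  R'_conv,out = 1/(2πr h) = 1/(2π·0.0522·19.5) = 0.1564 m·K/W
R_fibreglass batt = ΣR − ΣR_known = 3.004 − 0.1565 = 2.848 m·K/W
ln(r₂/r₁)/(2πk) = 2.848 ⇒ k = 0.6337/(2π·2.848) = 0.0354 W/m·K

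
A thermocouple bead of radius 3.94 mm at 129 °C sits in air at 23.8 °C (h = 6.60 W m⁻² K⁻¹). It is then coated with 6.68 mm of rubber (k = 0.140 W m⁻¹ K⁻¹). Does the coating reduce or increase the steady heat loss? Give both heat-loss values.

increases: 0.135 → 0.532 W

Critical radius for a sphere: r_cr = 2k/h = 0.0424 m = 4.24 cm.
Outer radius after coating: r₂ = 0.00394 + 0.00668 = 0.01062 m.
Since r₁ < r_cr and r₂ ≤ r_cr, the coating moves toward the maximum at r_cr — heat loss rises.
Bare: R = 1/(4πr₁²h) = 776.7 K/W; Q = 105.2/776.7 = 0.135 W.
Coated: R = R_cond + R_conv = 197.6 K/W; Q = 105.2/197.6 = 0.532 W.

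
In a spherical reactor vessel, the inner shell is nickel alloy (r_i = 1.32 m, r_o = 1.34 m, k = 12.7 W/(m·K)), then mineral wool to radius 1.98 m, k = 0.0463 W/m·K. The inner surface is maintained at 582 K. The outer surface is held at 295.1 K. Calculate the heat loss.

Resistance network (inner→outer):
  R_nickel alloy = (1/1.32 − 1/1.34)/(4πk) = 0.01131/(4π·12.7) = 7.085×10^-5 K/W
  R_mineral wool = (1/1.34 − 1/1.98)/(4πk) = 0.2412/(4π·0.0463) = 0.4146 K/W
ΣR = 7.085×10^-5 + 0.4146 = 0.4147 K/W
Q = ΔT/ΣR = (582 K − 295.1 K)/0.4147 = 692 W

Q = 692 W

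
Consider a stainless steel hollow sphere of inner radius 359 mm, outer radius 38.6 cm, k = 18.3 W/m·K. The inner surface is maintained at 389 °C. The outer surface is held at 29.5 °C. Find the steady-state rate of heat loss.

Q = 4πk·ΔT/(1/r₁ − 1/r₂) = 4π × 18.3 × 359.5 / (1/0.359 − 1/0.386) = 4.24×10^5 W

Q = 424 kW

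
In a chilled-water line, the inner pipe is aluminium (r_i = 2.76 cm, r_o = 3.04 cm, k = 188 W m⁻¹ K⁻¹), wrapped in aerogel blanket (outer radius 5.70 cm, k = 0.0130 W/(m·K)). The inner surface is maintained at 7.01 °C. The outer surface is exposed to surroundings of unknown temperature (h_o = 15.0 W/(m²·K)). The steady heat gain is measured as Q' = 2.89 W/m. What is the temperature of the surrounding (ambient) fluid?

T_out = 29.8 °C

Series resistances:
  R'_aluminium = ln(0.0304/0.0276)/(2πk) = 0.09663/(2π·188) = 8.180×10^-5 m·K/W
  R'_aerogel blanket = ln(0.0570/0.0304)/(2πk) = 0.6286/(2π·0.0130) = 7.696 m·K/W
  R'_conv,out = 1/(2πr h) = 1/(2π·0.0570·15.0) = 0.1861 m·K/W
ΣR = 7.882 m·K/W
ΔT = Q'·ΣR = 2.89 × 7.882 = 22.78 K
Heat flows inward, so T_out = T_in + ΔT = 7.01 + 22.78 = 29.8 °C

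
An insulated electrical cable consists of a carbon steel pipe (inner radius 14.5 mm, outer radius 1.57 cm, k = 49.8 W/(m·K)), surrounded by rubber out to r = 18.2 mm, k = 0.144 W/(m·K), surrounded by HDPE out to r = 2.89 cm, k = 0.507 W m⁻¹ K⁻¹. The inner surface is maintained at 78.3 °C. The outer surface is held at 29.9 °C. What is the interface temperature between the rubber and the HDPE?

T = 52.7 °C

Series thermal resistances, inner to outer:
  R'_carbon steel = ln(0.0157/0.0145)/(2πk) = 0.07951/(2π·49.8) = 2.541×10^-4 m·K/W
  R'_rubber = ln(0.0182/0.0157)/(2πk) = 0.1478/(2π·0.144) = 0.1633 m·K/W
  R'_HDPE = ln(0.0289/0.0182)/(2πk) = 0.4624/(2π·0.507) = 0.1452 m·K/W
ΣR = 2.541×10^-4 + 0.1633 + 0.1452 = 0.3088 m·K/W
Q' = ΔT/ΣR = (78.3 °C − 29.9 °C)/0.3088 = 156.7 W/m
From the inner boundary to the rubber/HDPE interface, ΣR_partial = 0.1636 m·K/W.
T_interface = T_in − Q'·ΣR_partial = 78.3 °C − (156.7)(0.1636) = 52.7 °C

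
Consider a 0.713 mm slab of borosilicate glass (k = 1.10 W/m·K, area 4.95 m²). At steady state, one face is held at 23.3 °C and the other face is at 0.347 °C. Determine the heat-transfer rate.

Q = kA·ΔT/L = 1.10 × 4.95 × |23.3 °C − 0.347 °C| / 7.13×10^-4 = 1.75×10^5 W

Q = 1.75×10^5 W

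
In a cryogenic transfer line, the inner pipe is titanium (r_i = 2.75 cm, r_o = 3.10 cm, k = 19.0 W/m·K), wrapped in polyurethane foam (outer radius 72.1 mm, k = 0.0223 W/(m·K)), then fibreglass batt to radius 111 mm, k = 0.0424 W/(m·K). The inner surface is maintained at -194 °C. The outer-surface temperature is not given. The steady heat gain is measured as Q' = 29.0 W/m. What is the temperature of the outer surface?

Sum the resistances:
  R'_titanium = ln(0.0310/0.0275)/(2πk) = 0.1198/(2π·19.0) = 0.001004 m·K/W
  R'_polyurethane foam = ln(0.0721/0.0310)/(2πk) = 0.8441/(2π·0.0223) = 6.024 m·K/W
  R'_fibreglass batt = ln(0.111/0.0721)/(2πk) = 0.4315/(2π·0.0424) = 1.620 m·K/W
ΣR = 7.645 m·K/W
ΔT = Q'·ΣR = 29.0 × 7.645 = 221.7 K
Heat flows inward, so T_out = T_in + ΔT = -194 + 221.7 = 27.7 °C

T_out = 27.7 °C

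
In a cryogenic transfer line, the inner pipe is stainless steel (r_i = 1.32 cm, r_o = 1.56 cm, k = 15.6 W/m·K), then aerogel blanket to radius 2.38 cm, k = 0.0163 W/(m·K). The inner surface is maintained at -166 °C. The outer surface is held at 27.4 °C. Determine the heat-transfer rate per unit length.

Resistance network (inner→outer):
  R'_stainless steel = ln(0.0156/0.0132)/(2πk) = 0.1671/(2π·15.6) = 0.001704 m·K/W
  R'_aerogel blanket = ln(0.0238/0.0156)/(2πk) = 0.4224/(2π·0.0163) = 4.125 m·K/W
ΣR = 0.001704 + 4.125 = 4.127 m·K/W
Q' = ΔT/ΣR = (-166 °C − 27.4 °C)/4.127 = -46.9 W/m
(Negative Q' ⇒ heat flows inward; heat gain = 46.9 W/m.)

Q' = 46.9 W/m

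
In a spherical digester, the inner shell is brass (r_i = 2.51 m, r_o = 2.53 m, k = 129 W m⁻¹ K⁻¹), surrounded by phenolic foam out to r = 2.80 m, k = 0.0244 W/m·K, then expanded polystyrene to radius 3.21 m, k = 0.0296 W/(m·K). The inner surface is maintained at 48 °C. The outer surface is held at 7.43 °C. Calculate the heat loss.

Series thermal resistances, inner to outer:
  R_brass = (1/2.51 − 1/2.53)/(4πk) = 0.003149/(4π·129) = 1.943×10^-6 K/W
  R_phenolic foam = (1/2.53 − 1/2.80)/(4πk) = 0.03811/(4π·0.0244) = 0.1243 K/W
  R_expanded polystyrene = (1/2.80 − 1/3.21)/(4πk) = 0.04562/(4π·0.0296) = 0.1226 K/W
ΣR = 1.943×10^-6 + 0.1243 + 0.1226 = 0.2469 K/W
Q = ΔT/ΣR = (48 °C − 7.43 °C)/0.2469 = 164 W

Q = 164 W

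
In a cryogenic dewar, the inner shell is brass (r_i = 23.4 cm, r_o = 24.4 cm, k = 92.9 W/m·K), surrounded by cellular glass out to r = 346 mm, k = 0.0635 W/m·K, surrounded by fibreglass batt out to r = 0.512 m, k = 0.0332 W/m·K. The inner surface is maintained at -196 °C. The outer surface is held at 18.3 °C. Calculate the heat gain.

Treat each layer as a resistance in series:
  R_brass = (1/0.234 − 1/0.244)/(4πk) = 0.1751/(4π·92.9) = 1.500×10^-4 K/W
  R_cellular glass = (1/0.244 − 1/0.346)/(4πk) = 1.208/(4π·0.0635) = 1.514 K/W
  R_fibreglass batt = (1/0.346 − 1/0.512)/(4πk) = 0.9370/(4π·0.0332) = 2.246 K/W
ΣR = 1.500×10^-4 + 1.514 + 2.246 = 3.760 K/W
Q = ΔT/ΣR = (-196 °C − 18.3 °C)/3.760 = -57.0 W
(Negative Q ⇒ heat flows inward; heat gain = 57.0 W.)

Q = 57.0 W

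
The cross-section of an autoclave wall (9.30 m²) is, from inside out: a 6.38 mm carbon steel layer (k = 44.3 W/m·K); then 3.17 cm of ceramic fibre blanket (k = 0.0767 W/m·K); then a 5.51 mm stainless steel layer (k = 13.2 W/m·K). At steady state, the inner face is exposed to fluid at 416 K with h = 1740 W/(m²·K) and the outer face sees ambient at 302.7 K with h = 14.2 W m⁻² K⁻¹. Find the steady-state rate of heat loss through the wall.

Series thermal resistances, inner to outer:
  R_conv,in = 1/(hA) = 1/(1740·9.30) = 6.180×10^-5 K/W
  R_carbon steel = L/(kA) = 0.00638/(44.3·9.30) = 1.549×10^-5 K/W
  R_ceramic fibre blanket = L/(kA) = 0.0317/(0.0767·9.30) = 0.04444 K/W
  R_stainless steel = L/(kA) = 0.00551/(13.2·9.30) = 4.488×10^-5 K/W
  R_conv,out = 1/(hA) = 1/(14.2·9.30) = 0.007572 K/W
ΣR = 6.180×10^-5 + 1.549×10^-5 + 0.04444 + 4.488×10^-5 + 0.007572 = 0.05213 K/W
Q = ΔT/ΣR = (416 K − 302.7 K)/0.05213 = 2170 W

Q = 2.17 kW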